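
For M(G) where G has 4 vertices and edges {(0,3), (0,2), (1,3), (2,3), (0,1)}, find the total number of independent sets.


An independent set in a graphic matroid is an acyclic edge subset.
G has 4 vertices and 5 edges.
Enumerate all 2^5 = 32 subsets, checking for acyclicity.
Total independent sets = 24.

24


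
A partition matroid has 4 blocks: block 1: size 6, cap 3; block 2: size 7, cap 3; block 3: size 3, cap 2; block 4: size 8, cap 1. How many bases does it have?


A basis picks exactly ci elements from block i.
Number of bases = product of C(|Si|, ci).
= C(6,3) * C(7,3) * C(3,2) * C(8,1)
= 20 * 35 * 3 * 8
= 16800.

16800


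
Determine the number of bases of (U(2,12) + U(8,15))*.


(M1+M2)* = M1* + M2*.
M1* = U(10,12), bases: C(12,10) = 66.
M2* = U(7,15), bases: C(15,7) = 6435.
|B(M*)| = 66 * 6435 = 424710.

424710


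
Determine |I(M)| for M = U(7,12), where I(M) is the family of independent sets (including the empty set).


Independent sets of U(7,12) are all subsets of size <= 7.
Count = C(12,0) + C(12,1) + C(12,2) + C(12,3) + C(12,4) + C(12,5) + C(12,6) + C(12,7)
     = 1 + 12 + 66 + 220 + 495 + 792 + 924 + 792
     = 3302.

3302


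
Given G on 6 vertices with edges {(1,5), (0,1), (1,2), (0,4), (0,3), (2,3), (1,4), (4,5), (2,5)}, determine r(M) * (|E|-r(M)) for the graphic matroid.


r(M) = |V| - c = 6 - 1 = 5.
nullity = |E| - r(M) = 9 - 5 = 4.
Product = 5 * 4 = 20.

20


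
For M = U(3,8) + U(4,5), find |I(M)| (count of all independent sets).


For a direct sum, |I(M1+M2)| = |I(M1)| * |I(M2)|.
|I(U(3,8))| = sum C(8,k) for k=0..3 = 93.
|I(U(4,5))| = sum C(5,k) for k=0..4 = 31.
Total = 93 * 31 = 2883.

2883


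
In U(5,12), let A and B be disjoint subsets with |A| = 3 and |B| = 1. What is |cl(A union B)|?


|A union B| = 3 + 1 = 4 (disjoint).
In U(5,12), cl(S) = S if |S| < 5, else cl(S) = E.
Since 4 < 5, cl(A union B) = A union B.
|cl(A union B)| = 4.

4


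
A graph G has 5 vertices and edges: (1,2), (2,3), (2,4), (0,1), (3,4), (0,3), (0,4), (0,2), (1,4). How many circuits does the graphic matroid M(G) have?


A circuit in a graphic matroid = edge set of a simple cycle.
G has 5 vertices and 9 edges.
Enumerating all minimal edge subsets forming cycles...
Total circuits found: 22.

22


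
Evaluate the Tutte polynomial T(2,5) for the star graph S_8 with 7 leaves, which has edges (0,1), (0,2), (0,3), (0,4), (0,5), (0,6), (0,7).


A star on 8 vertices is a tree with 7 edges.
T(x,y) = x^(7) for any tree.
T(2,5) = 2^7 = 128.

128


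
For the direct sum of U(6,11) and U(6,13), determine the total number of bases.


Bases of a direct sum M1 + M2: |B| = |B(M1)| * |B(M2)|.
|B(U(6,11))| = C(11,6) = 462.
|B(U(6,13))| = C(13,6) = 1716.
Total bases = 462 * 1716 = 792792.

792792


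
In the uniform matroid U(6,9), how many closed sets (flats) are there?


Flats of U(6,9): every subset of size < 6 is a flat, plus E itself.
Count = C(9,0) + C(9,1) + C(9,2) + C(9,3) + C(9,4) + C(9,5) + 1
     = 1 + 9 + 36 + 84 + 126 + 126 + 1
     = 383.

383


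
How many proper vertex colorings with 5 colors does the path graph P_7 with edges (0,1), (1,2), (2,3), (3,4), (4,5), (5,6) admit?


P(P_7, k) = k * (k-1)^(6).
P(5) = 5 * 4^6 = 5 * 4096 = 20480.

20480


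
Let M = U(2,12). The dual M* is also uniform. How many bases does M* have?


The dual of U(r,n) is U(n-r, n) = U(10,12).
Bases of U(10,12) are all (10)-element subsets.
|B(M*)| = C(12,10) = 12! / (10! * 2!) = 66.

66


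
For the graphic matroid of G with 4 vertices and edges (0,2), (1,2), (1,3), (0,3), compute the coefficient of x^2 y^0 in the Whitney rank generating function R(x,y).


R(x,y) = sum over A in 2^E of x^(r(E)-r(A)) * y^(|A|-r(A)).
G has 4 vertices, 4 edges. r(E) = 3.
Enumerate all 2^4 = 16 subsets.
Count subsets with r(E)-r(A)=2 and |A|-r(A)=0: 4.

4


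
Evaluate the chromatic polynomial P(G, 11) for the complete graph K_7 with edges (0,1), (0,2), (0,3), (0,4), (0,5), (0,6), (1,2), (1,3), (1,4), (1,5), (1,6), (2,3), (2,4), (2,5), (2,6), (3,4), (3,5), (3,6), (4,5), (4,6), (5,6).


P(K_7, k) = k(k-1)(k-2)...(k-6).
P(11) = (11) * (10) * (9) * (8) * (7) * (6) * (5) = 1663200.

1663200


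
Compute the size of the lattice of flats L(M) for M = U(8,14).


Flats of U(8,14): every subset of size < 8 is a flat, plus E itself.
Count = C(14,0) + C(14,1) + C(14,2) + C(14,3) + C(14,4) + C(14,5) + C(14,6) + C(14,7) + 1
     = 1 + 14 + 91 + 364 + 1001 + 2002 + 3003 + 3432 + 1
     = 9909.

9909


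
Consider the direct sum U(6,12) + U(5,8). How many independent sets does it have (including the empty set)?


For a direct sum, |I(M1+M2)| = |I(M1)| * |I(M2)|.
|I(U(6,12))| = sum C(12,k) for k=0..6 = 2510.
|I(U(5,8))| = sum C(8,k) for k=0..5 = 219.
Total = 2510 * 219 = 549690.

549690


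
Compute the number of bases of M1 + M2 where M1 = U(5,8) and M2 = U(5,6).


Bases of a direct sum M1 + M2: |B| = |B(M1)| * |B(M2)|.
|B(U(5,8))| = C(8,5) = 56.
|B(U(5,6))| = C(6,5) = 6.
Total bases = 56 * 6 = 336.

336


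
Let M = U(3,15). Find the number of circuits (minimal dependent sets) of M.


In U(3,15), circuits are the (4)-element subsets.
Any set of 4 elements is dependent, and removing any one element gives
an independent set of size 3, so it is a minimal dependent set.
Number of circuits = (15 choose 4) = 1365.

1365


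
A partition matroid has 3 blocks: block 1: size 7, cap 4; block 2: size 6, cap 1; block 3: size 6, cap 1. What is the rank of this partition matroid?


Rank of a partition matroid = sum of min(|Si|, ci) for each block.
= min(7,4) + min(6,1) + min(6,1)
= 4 + 1 + 1
= 6.

6


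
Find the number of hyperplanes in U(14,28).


Hyperplanes of U(14,28) are flats of rank 13.
In a uniform matroid, these are exactly the (13)-element subsets.
Count = C(28,13) = 37442160.

37442160


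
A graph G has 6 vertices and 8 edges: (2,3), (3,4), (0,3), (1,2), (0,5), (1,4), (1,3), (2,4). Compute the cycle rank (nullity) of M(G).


Cycle rank (nullity) = |E| - r(M) = |E| - (|V| - c).
|E| = 8, |V| = 6, c = 1.
Nullity = 8 - (6 - 1) = 8 - 5 = 3.

3


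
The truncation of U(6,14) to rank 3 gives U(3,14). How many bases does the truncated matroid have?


Truncating U(6,14) to rank 3 gives U(3,14).
Bases of U(3,14) are all 3-element subsets of 14 elements.
Number of bases = C(14,3) = (14 * 13 * 12) / (1 * 2 * 3) = 364.

364


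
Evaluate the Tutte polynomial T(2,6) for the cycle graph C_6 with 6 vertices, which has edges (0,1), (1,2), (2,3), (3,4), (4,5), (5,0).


T(C_6; x,y) = x + x^2 + ... + x^(5) + y.
T(2,6) = 2^1 + 2^2 + 2^3 + 2^4 + 2^5 + 6
= 2 + 4 + 8 + 16 + 32 + 6
= 68.

68


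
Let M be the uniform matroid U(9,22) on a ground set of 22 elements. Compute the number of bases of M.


Bases of U(9,22) are all 9-element subsets of the 22-element ground set.
Number of bases = C(22,9).
C(22,9) = 22! / (9! * 13!) = 497420.

497420


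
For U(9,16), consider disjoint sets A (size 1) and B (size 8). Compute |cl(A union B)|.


|A union B| = 1 + 8 = 9 (disjoint).
In U(9,16), cl(S) = S if |S| < 9, else cl(S) = E.
Since 9 >= 9, cl(A union B) = E.
|cl(A union B)| = 16.

16


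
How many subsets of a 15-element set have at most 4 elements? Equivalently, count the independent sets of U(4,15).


Independent sets of U(4,15) are all subsets of size <= 4.
Count = C(15,0) + C(15,1) + C(15,2) + C(15,3) + C(15,4)
     = 1 + 15 + 105 + 455 + 1365
     = 1941.

1941


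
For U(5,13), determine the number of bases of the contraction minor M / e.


Contracting e from U(5,13) gives U(4,12).
Bases of U(4,12) = (12 choose 4) = 495.

495


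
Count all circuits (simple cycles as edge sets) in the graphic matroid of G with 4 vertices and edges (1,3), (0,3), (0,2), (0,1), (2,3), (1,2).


A circuit in a graphic matroid = edge set of a simple cycle.
G has 4 vertices and 6 edges.
Enumerating all minimal edge subsets forming cycles...
Total circuits found: 7.

7


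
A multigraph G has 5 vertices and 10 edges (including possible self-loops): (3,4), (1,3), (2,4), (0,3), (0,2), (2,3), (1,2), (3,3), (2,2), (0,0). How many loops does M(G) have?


In a graphic matroid, a loop is a self-loop edge (u,u) with rank 0.
Examining all 10 edges for self-loops...
Self-loops found: (3,3), (2,2), (0,0)
Number of loops = 3.

3


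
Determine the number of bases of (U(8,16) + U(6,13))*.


(M1+M2)* = M1* + M2*.
M1* = U(8,16), bases: C(16,8) = 12870.
M2* = U(7,13), bases: C(13,7) = 1716.
|B(M*)| = 12870 * 1716 = 22084920.

22084920


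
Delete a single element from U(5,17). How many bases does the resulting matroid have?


Deleting e from U(5,17) gives U(5,16) since n > r.
Bases of U(5,16) = (16 choose 5) = 4368.

4368


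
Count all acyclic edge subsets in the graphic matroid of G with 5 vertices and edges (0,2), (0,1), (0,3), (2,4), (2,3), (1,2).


An independent set in a graphic matroid is an acyclic edge subset.
G has 5 vertices and 6 edges.
Enumerate all 2^6 = 64 subsets, checking for acyclicity.
Total independent sets = 48.

48


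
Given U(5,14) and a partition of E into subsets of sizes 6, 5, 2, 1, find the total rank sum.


r(Ai) = min(|Ai|, 5) for each part.
Sum = min(6,5) + min(5,5) + min(2,5) + min(1,5)
    = 5 + 5 + 2 + 1
    = 13.

13


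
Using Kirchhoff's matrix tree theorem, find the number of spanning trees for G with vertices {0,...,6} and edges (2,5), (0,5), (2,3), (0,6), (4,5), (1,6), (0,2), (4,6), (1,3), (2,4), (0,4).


By Kirchhoff's matrix tree theorem, the number of spanning trees equals
the determinant of any cofactor of the Laplacian matrix L.
G has 7 vertices and 11 edges.
Computing the (6 x 6) cofactor determinant gives 155.

155


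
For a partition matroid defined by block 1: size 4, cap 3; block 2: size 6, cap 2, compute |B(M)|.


A basis picks exactly ci elements from block i.
Number of bases = product of C(|Si|, ci).
= C(4,3) * C(6,2)
= 4 * 15
= 60.

60


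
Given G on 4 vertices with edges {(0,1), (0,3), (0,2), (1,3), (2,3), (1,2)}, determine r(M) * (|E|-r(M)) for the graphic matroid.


r(M) = |V| - c = 4 - 1 = 3.
nullity = |E| - r(M) = 6 - 3 = 3.
Product = 3 * 3 = 9.

9


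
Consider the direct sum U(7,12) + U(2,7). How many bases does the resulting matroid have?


Bases of a direct sum M1 + M2: |B| = |B(M1)| * |B(M2)|.
|B(U(7,12))| = C(12,7) = 792.
|B(U(2,7))| = C(7,2) = 21.
Total bases = 792 * 21 = 16632.

16632


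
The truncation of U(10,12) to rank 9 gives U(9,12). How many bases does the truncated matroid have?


Truncating U(10,12) to rank 9 gives U(9,12).
Bases of U(9,12) are all 9-element subsets of 12 elements.
Number of bases = C(12,9) = 12! / (9! * 3!) = 220.

220


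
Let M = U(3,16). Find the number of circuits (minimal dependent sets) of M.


In U(3,16), circuits are the (4)-element subsets.
Any set of 4 elements is dependent, and removing any one element gives
an independent set of size 3, so it is a minimal dependent set.
Number of circuits = (16 choose 4) = 1820.

1820


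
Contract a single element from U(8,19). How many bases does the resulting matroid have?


Contracting e from U(8,19) gives U(7,18).
Bases of U(7,18) = C(18,7) = 18! / (7! * 11!) = 31824.

31824


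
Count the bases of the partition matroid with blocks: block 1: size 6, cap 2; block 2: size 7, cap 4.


A basis picks exactly ci elements from block i.
Number of bases = product of C(|Si|, ci).
= C(6,2) * C(7,4)
= 15 * 35
= 525.

525


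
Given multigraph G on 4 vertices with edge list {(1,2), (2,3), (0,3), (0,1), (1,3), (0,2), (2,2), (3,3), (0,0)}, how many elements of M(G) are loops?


In a graphic matroid, a loop is a self-loop edge (u,u) with rank 0.
Examining all 9 edges for self-loops...
Self-loops found: (2,2), (3,3), (0,0)
Number of loops = 3.

3


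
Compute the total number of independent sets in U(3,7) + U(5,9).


For a direct sum, |I(M1+M2)| = |I(M1)| * |I(M2)|.
|I(U(3,7))| = sum C(7,k) for k=0..3 = 64.
|I(U(5,9))| = sum C(9,k) for k=0..5 = 382.
Total = 64 * 382 = 24448.

24448


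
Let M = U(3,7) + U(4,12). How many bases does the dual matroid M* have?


(M1+M2)* = M1* + M2*.
M1* = U(4,7), bases: C(7,4) = 35.
M2* = U(8,12), bases: C(12,8) = 495.
|B(M*)| = 35 * 495 = 17325.

17325


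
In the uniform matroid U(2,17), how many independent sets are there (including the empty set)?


Independent sets of U(2,17) are all subsets of size <= 2.
Count = (17 choose 0) + (17 choose 1) + (17 choose 2)
     = 1 + 17 + 136
     = 154.

154


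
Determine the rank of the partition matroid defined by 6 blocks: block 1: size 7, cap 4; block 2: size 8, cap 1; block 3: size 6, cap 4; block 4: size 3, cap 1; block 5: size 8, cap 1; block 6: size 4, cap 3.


Rank of a partition matroid = sum of min(|Si|, ci) for each block.
= min(7,4) + min(8,1) + min(6,4) + min(3,1) + min(8,1) + min(4,3)
= 4 + 1 + 4 + 1 + 1 + 3
= 14.

14


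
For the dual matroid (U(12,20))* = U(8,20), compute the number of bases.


The dual of U(r,n) is U(n-r, n) = U(8,20).
Bases of U(8,20) are all (8)-element subsets.
|B(M*)| = (20 choose 8) = 125970.

125970


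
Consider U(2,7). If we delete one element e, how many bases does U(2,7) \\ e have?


Deleting e from U(2,7) gives U(2,6) since n > r.
Bases of U(2,6) = C(6,2) = (6 * 5) / (1 * 2) = 15.

15


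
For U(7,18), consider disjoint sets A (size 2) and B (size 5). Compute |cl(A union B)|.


|A union B| = 2 + 5 = 7 (disjoint).
In U(7,18), cl(S) = S if |S| < 7, else cl(S) = E.
Since 7 >= 7, cl(A union B) = E.
|cl(A union B)| = 18.

18


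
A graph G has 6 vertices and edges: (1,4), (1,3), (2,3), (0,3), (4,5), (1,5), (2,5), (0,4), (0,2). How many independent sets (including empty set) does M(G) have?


An independent set in a graphic matroid is an acyclic edge subset.
G has 6 vertices and 9 edges.
Enumerate all 2^9 = 512 subsets, checking for acyclicity.
Total independent sets = 314.

314


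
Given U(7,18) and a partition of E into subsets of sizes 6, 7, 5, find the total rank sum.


r(Ai) = min(|Ai|, 7) for each part.
Sum = min(6,7) + min(7,7) + min(5,7)
    = 6 + 7 + 5
    = 18.

18


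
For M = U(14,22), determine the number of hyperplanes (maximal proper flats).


Hyperplanes of U(14,22) are flats of rank 13.
In a uniform matroid, these are exactly the (13)-element subsets.
Count = C(22,13) = 22! / (13! * 9!) = 497420.

497420


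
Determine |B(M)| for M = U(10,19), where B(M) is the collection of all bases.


Bases of U(10,19) are all 10-element subsets of the 19-element ground set.
Number of bases = C(19,10).
(19 choose 10) = 92378.

92378


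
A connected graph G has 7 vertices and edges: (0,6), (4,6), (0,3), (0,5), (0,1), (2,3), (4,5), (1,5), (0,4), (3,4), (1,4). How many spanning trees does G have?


By Kirchhoff's matrix tree theorem, the number of spanning trees equals
the determinant of any cofactor of the Laplacian matrix L.
G has 7 vertices and 11 edges.
Computing the (6 x 6) cofactor determinant gives 96.

96


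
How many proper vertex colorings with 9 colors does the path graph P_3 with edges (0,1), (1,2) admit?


P(P_3, k) = k * (k-1)^(2).
P(9) = 9 * 8^2 = 9 * 64 = 576.

576


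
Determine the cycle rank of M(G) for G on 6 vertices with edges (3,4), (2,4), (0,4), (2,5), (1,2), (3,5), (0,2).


Cycle rank (nullity) = |E| - r(M) = |E| - (|V| - c).
|E| = 7, |V| = 6, c = 1.
Nullity = 7 - (6 - 1) = 7 - 5 = 2.

2


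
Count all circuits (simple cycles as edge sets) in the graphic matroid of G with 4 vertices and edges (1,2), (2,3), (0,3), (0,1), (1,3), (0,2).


A circuit in a graphic matroid = edge set of a simple cycle.
G has 4 vertices and 6 edges.
Enumerating all minimal edge subsets forming cycles...
Total circuits found: 7.

7


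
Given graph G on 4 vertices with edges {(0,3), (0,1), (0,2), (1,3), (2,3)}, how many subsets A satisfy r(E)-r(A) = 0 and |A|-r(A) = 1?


R(x,y) = sum over A in 2^E of x^(r(E)-r(A)) * y^(|A|-r(A)).
G has 4 vertices, 5 edges. r(E) = 3.
Enumerate all 2^5 = 32 subsets.
Count subsets with r(E)-r(A)=0 and |A|-r(A)=1: 5.

5


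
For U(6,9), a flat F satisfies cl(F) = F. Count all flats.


Flats of U(6,9): every subset of size < 6 is a flat, plus E itself.
Count = (9 choose 0) + (9 choose 1) + (9 choose 2) + (9 choose 3) + (9 choose 4) + (9 choose 5) + 1
     = 1 + 9 + 36 + 84 + 126 + 126 + 1
     = 383.

383


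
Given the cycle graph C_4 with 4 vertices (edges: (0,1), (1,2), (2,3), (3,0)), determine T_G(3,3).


T(C_4; x,y) = x + x^2 + ... + x^(3) + y.
T(3,3) = 3^1 + 3^2 + 3^3 + 3
= 3 + 9 + 27 + 3
= 42.

42


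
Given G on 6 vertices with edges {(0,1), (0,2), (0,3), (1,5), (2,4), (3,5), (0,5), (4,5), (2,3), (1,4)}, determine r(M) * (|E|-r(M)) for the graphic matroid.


r(M) = |V| - c = 6 - 1 = 5.
nullity = |E| - r(M) = 10 - 5 = 5.
Product = 5 * 5 = 25.

25


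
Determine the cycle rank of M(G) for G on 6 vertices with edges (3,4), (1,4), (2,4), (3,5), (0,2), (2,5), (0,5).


Cycle rank (nullity) = |E| - r(M) = |E| - (|V| - c).
|E| = 7, |V| = 6, c = 1.
Nullity = 7 - (6 - 1) = 7 - 5 = 2.

2


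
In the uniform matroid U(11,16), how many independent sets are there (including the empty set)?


Independent sets of U(11,16) are all subsets of size <= 11.
Count = C(16,0) + C(16,1) + C(16,2) + C(16,3) + C(16,4) + C(16,5) + C(16,6) + C(16,7) + C(16,8) + C(16,9) + C(16,10) + C(16,11)
     = 1 + 16 + 120 + 560 + 1820 + 4368 + 8008 + 11440 + 12870 + 11440 + 8008 + 4368
     = 63019.

63019


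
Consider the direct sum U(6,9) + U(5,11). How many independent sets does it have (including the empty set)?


For a direct sum, |I(M1+M2)| = |I(M1)| * |I(M2)|.
|I(U(6,9))| = sum C(9,k) for k=0..6 = 466.
|I(U(5,11))| = sum C(11,k) for k=0..5 = 1024.
Total = 466 * 1024 = 477184.

477184


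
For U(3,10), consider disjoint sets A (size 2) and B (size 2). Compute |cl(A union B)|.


|A union B| = 2 + 2 = 4 (disjoint).
In U(3,10), cl(S) = S if |S| < 3, else cl(S) = E.
Since 4 >= 3, cl(A union B) = E.
|cl(A union B)| = 10.

10


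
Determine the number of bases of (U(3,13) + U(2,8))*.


(M1+M2)* = M1* + M2*.
M1* = U(10,13), bases: C(13,10) = 286.
M2* = U(6,8), bases: C(8,6) = 28.
|B(M*)| = 286 * 28 = 8008.

8008


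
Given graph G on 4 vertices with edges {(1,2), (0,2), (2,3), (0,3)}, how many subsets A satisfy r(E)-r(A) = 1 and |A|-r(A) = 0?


R(x,y) = sum over A in 2^E of x^(r(E)-r(A)) * y^(|A|-r(A)).
G has 4 vertices, 4 edges. r(E) = 3.
Enumerate all 2^4 = 16 subsets.
Count subsets with r(E)-r(A)=1 and |A|-r(A)=0: 6.

6


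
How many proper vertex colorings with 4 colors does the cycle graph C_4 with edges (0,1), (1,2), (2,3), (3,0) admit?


P(C_4, k) = (k-1)^4 + (-1)^4*(k-1).
P(4) = (3)^4 + 3
= 81 + 3 = 84.

84


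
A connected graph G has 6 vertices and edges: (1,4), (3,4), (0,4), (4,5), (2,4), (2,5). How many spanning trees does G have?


By Kirchhoff's matrix tree theorem, the number of spanning trees equals
the determinant of any cofactor of the Laplacian matrix L.
G has 6 vertices and 6 edges.
Computing the (5 x 5) cofactor determinant gives 3.

3


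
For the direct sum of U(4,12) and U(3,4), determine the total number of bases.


Bases of a direct sum M1 + M2: |B| = |B(M1)| * |B(M2)|.
|B(U(4,12))| = C(12,4) = 495.
|B(U(3,4))| = C(4,3) = 4.
Total bases = 495 * 4 = 1980.

1980


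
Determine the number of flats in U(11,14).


Flats of U(11,14): every subset of size < 11 is a flat, plus E itself.
Count = (14 choose 0) + (14 choose 1) + (14 choose 2) + (14 choose 3) + (14 choose 4) + (14 choose 5) + (14 choose 6) + (14 choose 7) + (14 choose 8) + (14 choose 9) + (14 choose 10) + 1
     = 1 + 14 + 91 + 364 + 1001 + 2002 + 3003 + 3432 + 3003 + 2002 + 1001 + 1
     = 15915.

15915


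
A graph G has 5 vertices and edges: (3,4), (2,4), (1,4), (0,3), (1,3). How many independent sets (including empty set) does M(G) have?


An independent set in a graphic matroid is an acyclic edge subset.
G has 5 vertices and 5 edges.
Enumerate all 2^5 = 32 subsets, checking for acyclicity.
Total independent sets = 28.

28


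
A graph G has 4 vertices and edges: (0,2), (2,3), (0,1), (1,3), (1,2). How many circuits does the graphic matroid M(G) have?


A circuit in a graphic matroid = edge set of a simple cycle.
G has 4 vertices and 5 edges.
Enumerating all minimal edge subsets forming cycles...
Total circuits found: 3.

3


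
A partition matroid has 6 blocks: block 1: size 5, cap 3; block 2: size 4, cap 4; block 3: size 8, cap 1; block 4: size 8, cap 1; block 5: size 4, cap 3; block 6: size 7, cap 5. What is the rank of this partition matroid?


Rank of a partition matroid = sum of min(|Si|, ci) for each block.
= min(5,3) + min(4,4) + min(8,1) + min(8,1) + min(4,3) + min(7,5)
= 3 + 4 + 1 + 1 + 3 + 5
= 17.

17


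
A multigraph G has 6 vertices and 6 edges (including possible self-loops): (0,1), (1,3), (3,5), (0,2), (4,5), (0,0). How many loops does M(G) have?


In a graphic matroid, a loop is a self-loop edge (u,u) with rank 0.
Examining all 6 edges for self-loops...
Self-loops found: (0,0)
Number of loops = 1.

1


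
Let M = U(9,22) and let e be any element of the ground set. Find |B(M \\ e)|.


Deleting e from U(9,22) gives U(9,21) since n > r.
Bases of U(9,21) = C(21,9) = 293930.

293930


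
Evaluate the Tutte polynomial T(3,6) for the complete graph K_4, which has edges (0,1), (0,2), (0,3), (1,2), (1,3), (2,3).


T(K_4; x,y) = x^3 + 3x^2 + 4xy + 2x + y^3 + 3y^2 + 2y.
Substituting x=3, y=6:
= 27 + 27 + 72 + 6 + 216 + 108 + 12
= 468.

468


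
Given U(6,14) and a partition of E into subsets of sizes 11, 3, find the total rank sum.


r(Ai) = min(|Ai|, 6) for each part.
Sum = min(11,6) + min(3,6)
    = 6 + 3
    = 9.

9


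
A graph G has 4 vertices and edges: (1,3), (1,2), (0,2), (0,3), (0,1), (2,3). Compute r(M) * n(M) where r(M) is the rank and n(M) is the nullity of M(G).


r(M) = |V| - c = 4 - 1 = 3.
nullity = |E| - r(M) = 6 - 3 = 3.
Product = 3 * 3 = 9.

9


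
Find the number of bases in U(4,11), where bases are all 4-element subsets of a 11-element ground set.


Bases of U(4,11) are all 4-element subsets of the 11-element ground set.
Number of bases = C(11,4).
C(11,4) = 11! / (4! * 7!) = 330.

330


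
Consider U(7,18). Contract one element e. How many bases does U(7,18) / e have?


Contracting e from U(7,18) gives U(6,17).
Bases of U(6,17) = (17 choose 6) = 12376.

12376


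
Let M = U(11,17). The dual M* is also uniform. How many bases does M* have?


The dual of U(r,n) is U(n-r, n) = U(6,17).
Bases of U(6,17) are all (6)-element subsets.
|B(M*)| = C(17,6) = 12376.

12376


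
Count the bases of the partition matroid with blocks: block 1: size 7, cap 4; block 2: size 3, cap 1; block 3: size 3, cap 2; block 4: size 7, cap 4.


A basis picks exactly ci elements from block i.
Number of bases = product of C(|Si|, ci).
= C(7,4) * C(3,1) * C(3,2) * C(7,4)
= 35 * 3 * 3 * 35
= 11025.

11025


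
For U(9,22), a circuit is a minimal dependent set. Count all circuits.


In U(9,22), circuits are the (10)-element subsets.
Any set of 10 elements is dependent, and removing any one element gives
an independent set of size 9, so it is a minimal dependent set.
Number of circuits = C(22,10) = 22! / (10! * 12!) = 646646.

646646


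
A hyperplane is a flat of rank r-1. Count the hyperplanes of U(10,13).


Hyperplanes of U(10,13) are flats of rank 9.
In a uniform matroid, these are exactly the (9)-element subsets.
Count = C(13,9) = 13! / (9! * 4!) = 715.

715


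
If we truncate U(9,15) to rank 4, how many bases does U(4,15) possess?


Truncating U(9,15) to rank 4 gives U(4,15).
Bases of U(4,15) are all 4-element subsets of 15 elements.
Number of bases = (15 choose 4) = 1365.

1365


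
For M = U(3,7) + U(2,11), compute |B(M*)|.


(M1+M2)* = M1* + M2*.
M1* = U(4,7), bases: C(7,4) = 35.
M2* = U(9,11), bases: C(11,9) = 55.
|B(M*)| = 35 * 55 = 1925.

1925


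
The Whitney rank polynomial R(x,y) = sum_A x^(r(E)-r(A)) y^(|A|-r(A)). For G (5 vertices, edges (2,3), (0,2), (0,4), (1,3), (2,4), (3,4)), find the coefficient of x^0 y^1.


R(x,y) = sum over A in 2^E of x^(r(E)-r(A)) * y^(|A|-r(A)).
G has 5 vertices, 6 edges. r(E) = 4.
Enumerate all 2^6 = 64 subsets.
Count subsets with r(E)-r(A)=0 and |A|-r(A)=1: 5.

5


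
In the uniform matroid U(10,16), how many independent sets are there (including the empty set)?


Independent sets of U(10,16) are all subsets of size <= 10.
Count = C(16,0) + C(16,1) + C(16,2) + C(16,3) + C(16,4) + C(16,5) + C(16,6) + C(16,7) + C(16,8) + C(16,9) + C(16,10)
     = 1 + 16 + 120 + 560 + 1820 + 4368 + 8008 + 11440 + 12870 + 11440 + 8008
     = 58651.

58651


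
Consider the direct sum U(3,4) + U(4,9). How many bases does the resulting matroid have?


Bases of a direct sum M1 + M2: |B| = |B(M1)| * |B(M2)|.
|B(U(3,4))| = C(4,3) = 4.
|B(U(4,9))| = C(9,4) = 126.
Total bases = 4 * 126 = 504.

504


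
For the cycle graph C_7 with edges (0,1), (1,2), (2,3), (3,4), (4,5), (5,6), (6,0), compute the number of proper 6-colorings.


P(C_7, k) = (k-1)^7 + (-1)^7*(k-1).
P(6) = (5)^7 - 5
= 78125 - 5 = 78120.

78120


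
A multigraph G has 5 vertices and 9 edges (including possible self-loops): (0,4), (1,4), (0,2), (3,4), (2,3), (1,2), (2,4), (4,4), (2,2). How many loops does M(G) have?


In a graphic matroid, a loop is a self-loop edge (u,u) with rank 0.
Examining all 9 edges for self-loops...
Self-loops found: (4,4), (2,2)
Number of loops = 2.

2


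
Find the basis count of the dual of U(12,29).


The dual of U(r,n) is U(n-r, n) = U(17,29).
Bases of U(17,29) are all (17)-element subsets.
|B(M*)| = C(29,17) = 51895935.

51895935


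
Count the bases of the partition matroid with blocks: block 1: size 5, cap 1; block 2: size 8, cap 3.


A basis picks exactly ci elements from block i.
Number of bases = product of C(|Si|, ci).
= C(5,1) * C(8,3)
= 5 * 56
= 280.

280


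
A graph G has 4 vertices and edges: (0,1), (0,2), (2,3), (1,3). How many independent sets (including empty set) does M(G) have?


An independent set in a graphic matroid is an acyclic edge subset.
G has 4 vertices and 4 edges.
Enumerate all 2^4 = 16 subsets, checking for acyclicity.
Total independent sets = 15.

15


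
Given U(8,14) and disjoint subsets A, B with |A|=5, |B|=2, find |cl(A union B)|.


|A union B| = 5 + 2 = 7 (disjoint).
In U(8,14), cl(S) = S if |S| < 8, else cl(S) = E.
Since 7 < 8, cl(A union B) = A union B.
|cl(A union B)| = 7.

7


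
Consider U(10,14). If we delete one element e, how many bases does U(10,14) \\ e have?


Deleting e from U(10,14) gives U(10,13) since n > r.
Bases of U(10,13) = (13 choose 10) = 286.

286


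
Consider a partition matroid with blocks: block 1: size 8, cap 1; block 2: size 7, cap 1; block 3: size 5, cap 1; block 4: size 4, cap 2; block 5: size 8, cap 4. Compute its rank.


Rank of a partition matroid = sum of min(|Si|, ci) for each block.
= min(8,1) + min(7,1) + min(5,1) + min(4,2) + min(8,4)
= 1 + 1 + 1 + 2 + 4
= 9.

9


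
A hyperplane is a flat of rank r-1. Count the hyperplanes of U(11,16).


Hyperplanes of U(11,16) are flats of rank 10.
In a uniform matroid, these are exactly the (10)-element subsets.
Count = C(16,10) = 16! / (10! * 6!) = 8008.

8008


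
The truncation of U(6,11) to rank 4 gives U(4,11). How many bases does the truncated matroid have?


Truncating U(6,11) to rank 4 gives U(4,11).
Bases of U(4,11) are all 4-element subsets of 11 elements.
Number of bases = (11 choose 4) = 330.

330


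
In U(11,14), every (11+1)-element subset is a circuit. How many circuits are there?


In U(11,14), circuits are the (12)-element subsets.
Any set of 12 elements is dependent, and removing any one element gives
an independent set of size 11, so it is a minimal dependent set.
Number of circuits = (14 choose 12) = 91.

91


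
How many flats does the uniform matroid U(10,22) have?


Flats of U(10,22): every subset of size < 10 is a flat, plus E itself.
Count = C(22,0) + C(22,1) + C(22,2) + C(22,3) + C(22,4) + C(22,5) + C(22,6) + C(22,7) + C(22,8) + C(22,9) + 1
     = 1 + 22 + 231 + 1540 + 7315 + 26334 + 74613 + 170544 + 319770 + 497420 + 1
     = 1097791.

1097791


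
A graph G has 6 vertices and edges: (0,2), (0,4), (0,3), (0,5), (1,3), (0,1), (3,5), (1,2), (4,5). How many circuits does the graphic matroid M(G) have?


A circuit in a graphic matroid = edge set of a simple cycle.
G has 6 vertices and 9 edges.
Enumerating all minimal edge subsets forming cycles...
Total circuits found: 10.

10


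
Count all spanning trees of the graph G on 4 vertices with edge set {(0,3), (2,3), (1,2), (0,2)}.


By Kirchhoff's matrix tree theorem, the number of spanning trees equals
the determinant of any cofactor of the Laplacian matrix L.
G has 4 vertices and 4 edges.
Computing the (3 x 3) cofactor determinant gives 3.

3


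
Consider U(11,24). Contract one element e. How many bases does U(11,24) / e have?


Contracting e from U(11,24) gives U(10,23).
Bases of U(10,23) = C(23,10) = 23! / (10! * 13!) = 1144066.

1144066


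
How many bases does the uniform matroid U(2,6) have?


Bases of U(2,6) are all 2-element subsets of the 6-element ground set.
Number of bases = C(6,2).
C(6,2) = (6 * 5) / (1 * 2) = 15.

15


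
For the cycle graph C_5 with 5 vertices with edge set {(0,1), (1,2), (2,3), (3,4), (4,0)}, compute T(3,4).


T(C_5; x,y) = x + x^2 + ... + x^(4) + y.
T(3,4) = 3^1 + 3^2 + 3^3 + 3^4 + 4
= 3 + 9 + 27 + 81 + 4
= 124.

124


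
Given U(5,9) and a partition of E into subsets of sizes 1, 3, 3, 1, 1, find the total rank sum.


r(Ai) = min(|Ai|, 5) for each part.
Sum = min(1,5) + min(3,5) + min(3,5) + min(1,5) + min(1,5)
    = 1 + 3 + 3 + 1 + 1
    = 9.

9


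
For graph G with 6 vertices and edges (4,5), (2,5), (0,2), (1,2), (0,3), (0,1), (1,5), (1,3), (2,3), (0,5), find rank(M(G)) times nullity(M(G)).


r(M) = |V| - c = 6 - 1 = 5.
nullity = |E| - r(M) = 10 - 5 = 5.
Product = 5 * 5 = 25.

25


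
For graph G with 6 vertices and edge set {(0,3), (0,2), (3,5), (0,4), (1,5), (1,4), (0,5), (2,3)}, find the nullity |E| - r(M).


Cycle rank (nullity) = |E| - r(M) = |E| - (|V| - c).
|E| = 8, |V| = 6, c = 1.
Nullity = 8 - (6 - 1) = 8 - 5 = 3.

3


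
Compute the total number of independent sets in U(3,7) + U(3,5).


For a direct sum, |I(M1+M2)| = |I(M1)| * |I(M2)|.
|I(U(3,7))| = sum C(7,k) for k=0..3 = 64.
|I(U(3,5))| = sum C(5,k) for k=0..3 = 26.
Total = 64 * 26 = 1664.

1664


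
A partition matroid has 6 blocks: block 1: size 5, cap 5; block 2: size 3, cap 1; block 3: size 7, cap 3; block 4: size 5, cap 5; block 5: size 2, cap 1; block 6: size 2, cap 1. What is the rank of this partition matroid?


Rank of a partition matroid = sum of min(|Si|, ci) for each block.
= min(5,5) + min(3,1) + min(7,3) + min(5,5) + min(2,1) + min(2,1)
= 5 + 1 + 3 + 5 + 1 + 1
= 16.

16


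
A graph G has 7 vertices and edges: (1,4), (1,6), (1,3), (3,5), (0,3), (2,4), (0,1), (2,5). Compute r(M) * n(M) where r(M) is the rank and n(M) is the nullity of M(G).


r(M) = |V| - c = 7 - 1 = 6.
nullity = |E| - r(M) = 8 - 6 = 2.
Product = 6 * 2 = 12.

12


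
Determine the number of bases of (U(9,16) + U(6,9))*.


(M1+M2)* = M1* + M2*.
M1* = U(7,16), bases: C(16,7) = 11440.
M2* = U(3,9), bases: C(9,3) = 84.
|B(M*)| = 11440 * 84 = 960960.

960960


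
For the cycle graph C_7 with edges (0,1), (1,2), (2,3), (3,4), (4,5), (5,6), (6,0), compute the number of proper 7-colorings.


P(C_7, k) = (k-1)^7 + (-1)^7*(k-1).
P(7) = (6)^7 - 6
= 279936 - 6 = 279930.

279930


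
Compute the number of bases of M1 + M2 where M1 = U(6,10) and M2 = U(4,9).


Bases of a direct sum M1 + M2: |B| = |B(M1)| * |B(M2)|.
|B(U(6,10))| = C(10,6) = 210.
|B(U(4,9))| = C(9,4) = 126.
Total bases = 210 * 126 = 26460.

26460


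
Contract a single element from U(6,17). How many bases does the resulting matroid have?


Contracting e from U(6,17) gives U(5,16).
Bases of U(5,16) = (16 choose 5) = 4368.

4368


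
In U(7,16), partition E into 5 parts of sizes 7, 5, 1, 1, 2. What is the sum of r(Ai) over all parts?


r(Ai) = min(|Ai|, 7) for each part.
Sum = min(7,7) + min(5,7) + min(1,7) + min(1,7) + min(2,7)
    = 7 + 5 + 1 + 1 + 2
    = 16.

16


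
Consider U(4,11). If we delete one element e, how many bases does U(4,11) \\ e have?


Deleting e from U(4,11) gives U(4,10) since n > r.
Bases of U(4,10) = (10 choose 4) = 210.

210


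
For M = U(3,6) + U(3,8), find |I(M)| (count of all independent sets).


For a direct sum, |I(M1+M2)| = |I(M1)| * |I(M2)|.
|I(U(3,6))| = sum C(6,k) for k=0..3 = 42.
|I(U(3,8))| = sum C(8,k) for k=0..3 = 93.
Total = 42 * 93 = 3906.

3906


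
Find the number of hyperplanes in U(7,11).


Hyperplanes of U(7,11) are flats of rank 6.
In a uniform matroid, these are exactly the (6)-element subsets.
Count = C(11,6) = 11! / (6! * 5!) = 462.

462


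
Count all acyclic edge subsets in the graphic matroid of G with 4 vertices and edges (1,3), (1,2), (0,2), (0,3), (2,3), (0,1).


An independent set in a graphic matroid is an acyclic edge subset.
G has 4 vertices and 6 edges.
Enumerate all 2^6 = 64 subsets, checking for acyclicity.
Total independent sets = 38.

38


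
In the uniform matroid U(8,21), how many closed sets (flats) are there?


Flats of U(8,21): every subset of size < 8 is a flat, plus E itself.
Count = (21 choose 0) + (21 choose 1) + (21 choose 2) + (21 choose 3) + (21 choose 4) + (21 choose 5) + (21 choose 6) + (21 choose 7) + 1
     = 1 + 21 + 210 + 1330 + 5985 + 20349 + 54264 + 116280 + 1
     = 198441.

198441


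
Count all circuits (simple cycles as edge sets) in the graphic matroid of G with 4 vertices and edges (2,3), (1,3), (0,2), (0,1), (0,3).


A circuit in a graphic matroid = edge set of a simple cycle.
G has 4 vertices and 5 edges.
Enumerating all minimal edge subsets forming cycles...
Total circuits found: 3.

3


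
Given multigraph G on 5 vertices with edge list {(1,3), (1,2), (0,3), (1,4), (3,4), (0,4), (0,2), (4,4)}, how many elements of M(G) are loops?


In a graphic matroid, a loop is a self-loop edge (u,u) with rank 0.
Examining all 8 edges for self-loops...
Self-loops found: (4,4)
Number of loops = 1.

1


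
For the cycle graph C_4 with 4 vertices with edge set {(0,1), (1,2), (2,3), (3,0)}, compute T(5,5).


T(C_4; x,y) = x + x^2 + ... + x^(3) + y.
T(5,5) = 5^1 + 5^2 + 5^3 + 5
= 5 + 25 + 125 + 5
= 160.

160


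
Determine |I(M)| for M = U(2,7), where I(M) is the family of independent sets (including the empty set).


Independent sets of U(2,7) are all subsets of size <= 2.
Count = (7 choose 0) + (7 choose 1) + (7 choose 2)
     = 1 + 7 + 21
     = 29.

29


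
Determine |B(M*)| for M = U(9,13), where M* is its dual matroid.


The dual of U(r,n) is U(n-r, n) = U(4,13).
Bases of U(4,13) are all (4)-element subsets.
|B(M*)| = (13 choose 4) = 715.

715


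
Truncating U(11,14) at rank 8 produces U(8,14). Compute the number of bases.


Truncating U(11,14) to rank 8 gives U(8,14).
Bases of U(8,14) are all 8-element subsets of 14 elements.
Number of bases = (14 choose 8) = 3003.

3003


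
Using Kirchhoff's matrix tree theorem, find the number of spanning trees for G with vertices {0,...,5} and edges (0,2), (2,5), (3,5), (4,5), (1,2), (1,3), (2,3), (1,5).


By Kirchhoff's matrix tree theorem, the number of spanning trees equals
the determinant of any cofactor of the Laplacian matrix L.
G has 6 vertices and 8 edges.
Computing the (5 x 5) cofactor determinant gives 16.

16


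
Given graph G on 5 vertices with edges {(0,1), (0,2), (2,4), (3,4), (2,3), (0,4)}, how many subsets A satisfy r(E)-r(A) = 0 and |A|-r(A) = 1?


R(x,y) = sum over A in 2^E of x^(r(E)-r(A)) * y^(|A|-r(A)).
G has 5 vertices, 6 edges. r(E) = 4.
Enumerate all 2^6 = 64 subsets.
Count subsets with r(E)-r(A)=0 and |A|-r(A)=1: 5.

5


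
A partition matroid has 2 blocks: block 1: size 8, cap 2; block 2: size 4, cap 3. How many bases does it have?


A basis picks exactly ci elements from block i.
Number of bases = product of C(|Si|, ci).
= C(8,2) * C(4,3)
= 28 * 4
= 112.

112


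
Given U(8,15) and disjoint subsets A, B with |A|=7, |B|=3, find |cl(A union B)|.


|A union B| = 7 + 3 = 10 (disjoint).
In U(8,15), cl(S) = S if |S| < 8, else cl(S) = E.
Since 10 >= 8, cl(A union B) = E.
|cl(A union B)| = 15.

15


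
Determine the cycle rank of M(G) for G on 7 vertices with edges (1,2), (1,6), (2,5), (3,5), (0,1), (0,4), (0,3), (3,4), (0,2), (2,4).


Cycle rank (nullity) = |E| - r(M) = |E| - (|V| - c).
|E| = 10, |V| = 7, c = 1.
Nullity = 10 - (7 - 1) = 10 - 6 = 4.

4


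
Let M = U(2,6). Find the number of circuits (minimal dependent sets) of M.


In U(2,6), circuits are the (3)-element subsets.
Any set of 3 elements is dependent, and removing any one element gives
an independent set of size 2, so it is a minimal dependent set.
Number of circuits = C(6,3) = (6 * 5 * 4) / (1 * 2 * 3) = 20.

20


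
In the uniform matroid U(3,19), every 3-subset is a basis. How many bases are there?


Bases of U(3,19) are all 3-element subsets of the 19-element ground set.
Number of bases = C(19,3).
C(19,3) = (19 * 18 * 17) / (1 * 2 * 3) = 969.

969


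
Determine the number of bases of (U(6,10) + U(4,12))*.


(M1+M2)* = M1* + M2*.
M1* = U(4,10), bases: C(10,4) = 210.
M2* = U(8,12), bases: C(12,8) = 495.
|B(M*)| = 210 * 495 = 103950.

103950


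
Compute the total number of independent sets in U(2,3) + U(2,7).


For a direct sum, |I(M1+M2)| = |I(M1)| * |I(M2)|.
|I(U(2,3))| = sum C(3,k) for k=0..2 = 7.
|I(U(2,7))| = sum C(7,k) for k=0..2 = 29.
Total = 7 * 29 = 203.

203


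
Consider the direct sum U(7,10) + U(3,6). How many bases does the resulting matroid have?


Bases of a direct sum M1 + M2: |B| = |B(M1)| * |B(M2)|.
|B(U(7,10))| = C(10,7) = 120.
|B(U(3,6))| = C(6,3) = 20.
Total bases = 120 * 20 = 2400.

2400


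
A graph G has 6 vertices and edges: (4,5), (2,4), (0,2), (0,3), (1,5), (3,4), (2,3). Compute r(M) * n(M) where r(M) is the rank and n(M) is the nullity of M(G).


r(M) = |V| - c = 6 - 1 = 5.
nullity = |E| - r(M) = 7 - 5 = 2.
Product = 5 * 2 = 10.

10


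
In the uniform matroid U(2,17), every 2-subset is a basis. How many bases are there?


Bases of U(2,17) are all 2-element subsets of the 17-element ground set.
Number of bases = C(17,2).
C(17,2) = (17 * 16) / (1 * 2) = 136.

136


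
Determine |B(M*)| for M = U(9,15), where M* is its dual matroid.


The dual of U(r,n) is U(n-r, n) = U(6,15).
Bases of U(6,15) are all (6)-element subsets.
|B(M*)| = (15 choose 6) = 5005.

5005


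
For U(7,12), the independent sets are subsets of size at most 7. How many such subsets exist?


Independent sets of U(7,12) are all subsets of size <= 7.
Count = C(12,0) + C(12,1) + C(12,2) + C(12,3) + C(12,4) + C(12,5) + C(12,6) + C(12,7)
     = 1 + 12 + 66 + 220 + 495 + 792 + 924 + 792
     = 3302.

3302


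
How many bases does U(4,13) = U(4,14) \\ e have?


Deleting e from U(4,14) gives U(4,13) since n > r.
Bases of U(4,13) = (13 choose 4) = 715.

715


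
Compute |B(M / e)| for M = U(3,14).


Contracting e from U(3,14) gives U(2,13).
Bases of U(2,13) = C(13,2) = 13! / (2! * 11!) = 78.

78


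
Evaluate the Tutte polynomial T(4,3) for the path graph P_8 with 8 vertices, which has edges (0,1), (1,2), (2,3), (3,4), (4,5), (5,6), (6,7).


A path on 8 vertices is a tree with 7 edges.
T(x,y) = x^(7) for any tree.
T(4,3) = 4^7 = 16384.

16384


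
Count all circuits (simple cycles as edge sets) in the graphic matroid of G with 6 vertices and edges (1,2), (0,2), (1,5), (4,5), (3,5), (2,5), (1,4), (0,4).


A circuit in a graphic matroid = edge set of a simple cycle.
G has 6 vertices and 8 edges.
Enumerating all minimal edge subsets forming cycles...
Total circuits found: 7.

7
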